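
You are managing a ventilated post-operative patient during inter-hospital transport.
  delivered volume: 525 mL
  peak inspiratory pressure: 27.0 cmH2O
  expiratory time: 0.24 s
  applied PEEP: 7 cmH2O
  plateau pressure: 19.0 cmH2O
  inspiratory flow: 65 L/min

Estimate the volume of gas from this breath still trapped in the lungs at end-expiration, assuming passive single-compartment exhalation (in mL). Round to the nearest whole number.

250

Flow: 65 L/min ÷ 60 = 1.0833 L/s.
R = (PIP − Pplat)/V̇ = (27.0 − 19.0) / 1.0833 = 8.0/1.0833 = 7.385 cmH2O·s/L.
C = Vt/(Pplat − PEEP) = 525.0 / (19.0 − 7) = 525.0/12.0 = 43.75 mL/cmH2O.
τ = R × C = 7.385 × 0.04375 L/cmH2O = 0.3231 s.
Fraction remaining = e^(−Te/τ) = e^(−0.24/0.3231) = 0.4758.
Trapped volume = 525.0 × 0.4758 = 249.8 mL.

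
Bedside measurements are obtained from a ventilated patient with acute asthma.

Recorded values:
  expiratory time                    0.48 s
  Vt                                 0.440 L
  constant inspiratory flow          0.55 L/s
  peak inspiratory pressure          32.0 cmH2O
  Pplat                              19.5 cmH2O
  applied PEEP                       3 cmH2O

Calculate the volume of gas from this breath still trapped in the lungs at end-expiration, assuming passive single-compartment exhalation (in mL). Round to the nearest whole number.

199

R = (PIP − Pplat)/V̇ = (32.0 − 19.5) / 0.55 = 12.5/0.55 = 22.727 cmH2O·s/L.
C = Vt/(Pplat − PEEP) = 440.0 / (19.5 − 3) = 440.0/16.5 = 26.667 mL/cmH2O.
τ = R × C = 22.727 × 0.02667 L/cmH2O = 0.6061 s.
Fraction remaining = e^(−Te/τ) = e^(−0.48/0.6061) = 0.453.
Trapped volume = 440.0 × 0.453 = 199.32 mL.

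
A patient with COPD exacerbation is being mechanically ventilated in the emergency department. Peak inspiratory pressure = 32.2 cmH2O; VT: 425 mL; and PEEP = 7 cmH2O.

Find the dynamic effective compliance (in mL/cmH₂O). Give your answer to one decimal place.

Dynamic compliance = Vt / (PIP − PEEP) = 425 / (32.2 − 7) = 425 / 25.2 = 16.865 mL/cmH2O.

16.9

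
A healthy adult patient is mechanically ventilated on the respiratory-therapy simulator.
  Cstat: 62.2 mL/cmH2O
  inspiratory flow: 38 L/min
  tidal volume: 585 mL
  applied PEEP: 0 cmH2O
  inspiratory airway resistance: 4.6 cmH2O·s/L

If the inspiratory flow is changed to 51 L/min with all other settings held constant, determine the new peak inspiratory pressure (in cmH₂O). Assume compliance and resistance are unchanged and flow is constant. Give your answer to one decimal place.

13.3

Flow: 38 L/min ÷ 60 = 0.6333 L/s.
New flow: 51 L/min ÷ 60 = 0.85 L/s.
PIP = Vt/C + R·V̇ + PEEP (constant-flow equation of motion).
Only the resistive term changes: ΔPIP = R × ΔV̇ = 4.6 × (0.85 − 0.6333) = 4.6 × 0.2167 = 0.9968 cmH2O.
Original PIP = 585/62.2 + 4.6×0.6333 + 0 = 12.318 cmH2O; new PIP = 12.318 + (0.9968) = 13.315 cmH2O.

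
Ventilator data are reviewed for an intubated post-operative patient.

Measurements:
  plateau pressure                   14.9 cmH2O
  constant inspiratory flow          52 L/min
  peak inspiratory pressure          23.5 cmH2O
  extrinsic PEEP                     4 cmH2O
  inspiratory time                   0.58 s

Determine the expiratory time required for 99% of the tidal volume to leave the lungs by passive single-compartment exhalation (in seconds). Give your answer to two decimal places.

2.11

Flow: 52 L/min ÷ 60 = 0.8667 L/s.
Vt = flow × Ti = 0.8667 L/s × 0.58 s × 1000 mL/L = 502.69 mL.
R = (PIP − Pplat)/V̇ = (23.5 − 14.9) / 0.8667 = 8.6/0.8667 = 9.923 cmH2O·s/L.
C = Vt/(Pplat − PEEP) = 502.69 / (14.9 − 4) = 502.69/10.9 = 46.118 mL/cmH2O.
τ = R × C = 9.923 × 0.04612 L/cmH2O = 0.4576 s.
t = −τ·ln(1 − 0.99) = −0.4576·ln(0.01) = 2.107 s.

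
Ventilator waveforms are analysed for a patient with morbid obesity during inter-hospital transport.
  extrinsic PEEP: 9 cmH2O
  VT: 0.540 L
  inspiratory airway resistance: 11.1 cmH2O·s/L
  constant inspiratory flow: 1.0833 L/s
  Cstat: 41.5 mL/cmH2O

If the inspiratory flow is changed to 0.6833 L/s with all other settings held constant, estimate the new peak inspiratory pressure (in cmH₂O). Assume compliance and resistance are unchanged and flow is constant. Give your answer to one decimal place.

PIP = Vt/C + R·V̇ + PEEP (constant-flow equation of motion).
Only the resistive term changes: ΔPIP = R × ΔV̇ = 11.1 × (0.6833 − 1.0833) = 11.1 × -0.4 = -4.44 cmH2O.
Original PIP = 540/41.5 + 11.1×1.0833 + 9 = 34.037 cmH2O; new PIP = 34.037 + (-4.44) = 29.597 cmH2O.

29.6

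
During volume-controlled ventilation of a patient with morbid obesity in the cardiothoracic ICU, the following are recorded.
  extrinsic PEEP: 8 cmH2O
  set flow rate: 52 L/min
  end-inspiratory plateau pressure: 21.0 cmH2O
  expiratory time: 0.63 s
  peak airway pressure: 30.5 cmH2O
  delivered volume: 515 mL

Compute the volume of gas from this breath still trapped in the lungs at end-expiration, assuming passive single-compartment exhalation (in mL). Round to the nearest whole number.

Flow: 52 L/min ÷ 60 = 0.8667 L/s.
R = (PIP − Pplat)/V̇ = (30.5 − 21.0) / 0.8667 = 9.5/0.8667 = 10.961 cmH2O·s/L.
C = Vt/(Pplat − PEEP) = 515.0 / (21.0 − 8) = 515.0/13.0 = 39.615 mL/cmH2O.
τ = R × C = 10.961 × 0.03962 L/cmH2O = 0.4343 s.
Fraction remaining = e^(−Te/τ) = e^(−0.63/0.4343) = 0.2344.
Trapped volume = 515.0 × 0.2344 = 120.72 mL.

121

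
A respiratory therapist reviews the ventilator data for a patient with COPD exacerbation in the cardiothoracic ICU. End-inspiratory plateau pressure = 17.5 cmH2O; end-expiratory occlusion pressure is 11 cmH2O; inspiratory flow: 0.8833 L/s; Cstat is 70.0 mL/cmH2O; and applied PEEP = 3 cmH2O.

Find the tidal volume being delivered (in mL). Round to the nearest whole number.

455

End-expiratory occlusion gives total PEEP = 11 cmH2O (intrinsic PEEP = 11 − 3 = 8). Use total PEEP for the elastic gradient.
Vt = Cstat × (Pplat − PEEPtotal) = 70.0 × (17.5 − 11) = 70.0 × 6.5 = 455.0 mL.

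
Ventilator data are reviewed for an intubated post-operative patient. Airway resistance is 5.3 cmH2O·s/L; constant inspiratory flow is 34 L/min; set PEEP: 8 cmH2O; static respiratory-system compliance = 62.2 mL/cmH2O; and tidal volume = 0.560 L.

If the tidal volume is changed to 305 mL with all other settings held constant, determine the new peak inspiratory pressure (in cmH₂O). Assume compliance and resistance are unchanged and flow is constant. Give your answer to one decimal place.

15.9

Flow: 34 L/min ÷ 60 = 0.5667 L/s.
PIP = Vt/C + R·V̇ + PEEP (constant-flow equation of motion).
Only the elastic term changes: ΔPIP = ΔVt / C = (305 − 560) / 62.2 = -4.1 cmH2O.
Original PIP = 560/62.2 + 5.3×0.5667 + 8 = 20.007 cmH2O; new PIP = 20.007 + (-4.1) = 15.907 cmH2O.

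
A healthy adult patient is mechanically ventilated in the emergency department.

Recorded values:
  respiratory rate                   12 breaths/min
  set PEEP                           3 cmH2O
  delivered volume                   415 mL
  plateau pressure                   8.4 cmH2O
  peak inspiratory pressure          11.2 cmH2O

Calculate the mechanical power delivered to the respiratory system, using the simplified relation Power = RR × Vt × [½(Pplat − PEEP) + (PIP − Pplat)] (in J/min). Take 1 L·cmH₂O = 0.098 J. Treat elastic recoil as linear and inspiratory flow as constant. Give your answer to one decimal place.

Per-breath work = Vt × [½(Pplat−PEEP) + (PIP−Pplat)] = 0.415 × [0.5×5.4 + 2.8] = 0.415 × 5.5 = 2.283 L·cmH2O.
Power = 12 × 2.283 = 27.396 L·cmH2O/min.
× 0.098 J/(L·cmH2O) → 2.685 J/min.

2.7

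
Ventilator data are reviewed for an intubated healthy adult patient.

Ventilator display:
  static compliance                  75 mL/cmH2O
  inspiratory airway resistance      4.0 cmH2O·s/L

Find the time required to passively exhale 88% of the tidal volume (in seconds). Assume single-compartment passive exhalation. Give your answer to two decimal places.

0.64

τ = R × C = 4.0 × 75 mL/cmH2O = 4.0 × 0.075 L/cmH2O = 0.3 s.
Exhaled fraction f = 1 − e^(−t/τ) → t = −τ·ln(1 − f) = −0.3·ln(0.12) = 0.6361 s.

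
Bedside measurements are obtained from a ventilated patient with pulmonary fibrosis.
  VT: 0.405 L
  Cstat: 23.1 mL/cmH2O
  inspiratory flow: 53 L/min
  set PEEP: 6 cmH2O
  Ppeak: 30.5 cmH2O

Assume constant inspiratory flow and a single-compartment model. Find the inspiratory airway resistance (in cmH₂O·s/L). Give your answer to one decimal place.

Flow: 53 L/min ÷ 60 = 0.8833 L/s.
Equation of motion (constant flow): PIP = Vt/C + R·V̇ + PEEP.
R·V̇ = PIP − Vt/C − PEEP = 30.5 − 405/23.1 − 6 = 30.5 − 17.532 − 6 = 6.968 cmH2O.
R = 6.968 / 0.8833 = 7.889 cmH2O·s/L.

7.9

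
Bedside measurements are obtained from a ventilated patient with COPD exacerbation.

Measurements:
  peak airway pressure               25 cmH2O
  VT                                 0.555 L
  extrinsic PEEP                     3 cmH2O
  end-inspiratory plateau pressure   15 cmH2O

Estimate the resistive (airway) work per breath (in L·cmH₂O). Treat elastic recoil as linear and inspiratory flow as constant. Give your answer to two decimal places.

With constant inspiratory flow the resistive pressure is constant at PIP − Pplat = 25 − 15 = 10.0 cmH2O, so resistive work = 10.0 × 0.555 = 5.55 L·cmH2O.

5.55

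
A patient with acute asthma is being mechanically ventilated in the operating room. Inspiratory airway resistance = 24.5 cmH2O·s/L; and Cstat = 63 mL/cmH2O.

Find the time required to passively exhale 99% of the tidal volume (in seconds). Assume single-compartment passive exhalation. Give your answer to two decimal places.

τ = R × C = 24.5 × 63 mL/cmH2O = 24.5 × 0.063 L/cmH2O = 1.544 s.
Exhaled fraction f = 1 − e^(−t/τ) → t = −τ·ln(1 − f) = −1.544·ln(0.01) = 7.11 s.

7.11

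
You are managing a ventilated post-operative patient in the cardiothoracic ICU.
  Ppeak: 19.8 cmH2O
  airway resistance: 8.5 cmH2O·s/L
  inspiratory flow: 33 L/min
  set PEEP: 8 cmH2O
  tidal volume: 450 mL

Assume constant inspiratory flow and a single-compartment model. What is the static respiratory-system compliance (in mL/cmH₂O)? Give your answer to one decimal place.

63.2

Flow: 33 L/min ÷ 60 = 0.55 L/s.
Equation of motion (constant flow): PIP = Vt/C + R·V̇ + PEEP.
Vt/C = PIP − R·V̇ − PEEP = 19.8 − 8.5×0.55 − 8 = 19.8 − 4.675 − 8 = 7.125 cmH2O.
C = Vt / 7.125 = 450 / 7.125 = 63.158 mL/cmH2O.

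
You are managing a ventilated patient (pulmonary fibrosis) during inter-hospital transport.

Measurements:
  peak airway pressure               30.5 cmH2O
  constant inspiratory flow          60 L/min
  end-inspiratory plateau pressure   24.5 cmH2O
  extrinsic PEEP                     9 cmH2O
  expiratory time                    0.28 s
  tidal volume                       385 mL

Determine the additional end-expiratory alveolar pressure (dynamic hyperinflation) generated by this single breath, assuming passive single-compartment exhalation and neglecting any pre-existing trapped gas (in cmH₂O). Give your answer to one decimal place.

2.4

Flow: 60 L/min ÷ 60 = 1 L/s.
R = (PIP − Pplat)/V̇ = (30.5 − 24.5) / 1 = 6.0/1 = 6.0 cmH2O·s/L.
C = Vt/(Pplat − PEEP) = 385.0 / (24.5 − 9) = 385.0/15.5 = 24.839 mL/cmH2O.
τ = R × C = 6.0 × 0.02484 L/cmH2O = 0.149 s.
Fraction remaining = e^(−Te/τ) = e^(−0.28/0.149) = 0.1527; trapped volume = 385.0 × 0.1527 = 58.79 mL.
Additional alveolar pressure from trapping ≈ V_trapped / C = 58.79 / 24.839 = 2.367 cmH2O.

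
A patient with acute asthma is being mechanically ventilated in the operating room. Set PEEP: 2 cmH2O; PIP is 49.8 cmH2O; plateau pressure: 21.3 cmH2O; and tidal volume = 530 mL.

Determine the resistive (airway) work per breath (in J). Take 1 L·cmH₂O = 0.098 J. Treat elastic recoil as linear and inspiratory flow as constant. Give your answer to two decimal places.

With constant inspiratory flow the resistive pressure is constant at PIP − Pplat = 49.8 − 21.3 = 28.5 cmH2O, so resistive work = 28.5 × 0.530 = 15.105 L·cmH2O.
× 0.098 J/(L·cmH2O) → 1.48 J.

1.48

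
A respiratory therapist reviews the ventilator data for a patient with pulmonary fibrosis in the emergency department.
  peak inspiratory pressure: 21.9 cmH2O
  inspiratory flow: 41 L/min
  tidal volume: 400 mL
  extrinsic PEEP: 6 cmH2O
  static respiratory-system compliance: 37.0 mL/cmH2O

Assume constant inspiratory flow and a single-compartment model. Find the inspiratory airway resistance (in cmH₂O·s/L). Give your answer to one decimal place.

7.4

Flow: 41 L/min ÷ 60 = 0.6833 L/s.
Equation of motion (constant flow): PIP = Vt/C + R·V̇ + PEEP.
R·V̇ = PIP − Vt/C − PEEP = 21.9 − 400/37.0 − 6 = 21.9 − 10.811 − 6 = 5.089 cmH2O.
R = 5.089 / 0.6833 = 7.448 cmH2O·s/L.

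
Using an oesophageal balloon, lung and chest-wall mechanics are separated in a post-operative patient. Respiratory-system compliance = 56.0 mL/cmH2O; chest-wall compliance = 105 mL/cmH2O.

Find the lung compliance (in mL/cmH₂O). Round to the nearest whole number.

120

1/CL = 1/Crs − 1/Ccw.
1/CL = 1/56.0 − 1/105 = 0.008333.
CL = 120.0 mL/cmH2O.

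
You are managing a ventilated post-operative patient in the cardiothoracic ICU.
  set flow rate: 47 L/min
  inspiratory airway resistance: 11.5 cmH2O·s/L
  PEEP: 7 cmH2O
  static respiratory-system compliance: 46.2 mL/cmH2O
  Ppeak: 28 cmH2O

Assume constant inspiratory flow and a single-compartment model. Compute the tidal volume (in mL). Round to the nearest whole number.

Flow: 47 L/min ÷ 60 = 0.7833 L/s.
Equation of motion (constant flow): PIP = Vt/C + R·V̇ + PEEP.
Vt/C = PIP − R·V̇ − PEEP = 28 − 9.008 − 7 = 11.992 cmH2O.
Vt = C × 11.992 = 46.2 × 11.992 = 554.03 mL.

554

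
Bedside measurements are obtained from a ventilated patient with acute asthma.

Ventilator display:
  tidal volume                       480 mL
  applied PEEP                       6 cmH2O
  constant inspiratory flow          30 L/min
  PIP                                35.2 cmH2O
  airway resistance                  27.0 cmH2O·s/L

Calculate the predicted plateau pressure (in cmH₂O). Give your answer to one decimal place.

Flow: 30 L/min ÷ 60 = 0.5 L/s.
Pplat = PIP − Raw × flow = 35.2 − 27.0 × 0.5 = 35.2 − 13.5 = 21.7 cmH2O.

21.7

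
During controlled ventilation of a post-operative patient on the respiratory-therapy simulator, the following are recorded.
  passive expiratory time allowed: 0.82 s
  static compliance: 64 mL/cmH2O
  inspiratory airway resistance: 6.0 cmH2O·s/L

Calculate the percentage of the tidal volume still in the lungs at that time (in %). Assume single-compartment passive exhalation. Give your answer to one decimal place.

τ = R × C = 6.0 × 64 mL/cmH2O = 6.0 × 0.064 L/cmH2O = 0.384 s.
Passive exhalation: V(t)/V₀ = e^(−t/τ) = e^(−0.82/0.384) = 0.1182.
Fraction remaining = 0.1182 → 11.82%.

11.8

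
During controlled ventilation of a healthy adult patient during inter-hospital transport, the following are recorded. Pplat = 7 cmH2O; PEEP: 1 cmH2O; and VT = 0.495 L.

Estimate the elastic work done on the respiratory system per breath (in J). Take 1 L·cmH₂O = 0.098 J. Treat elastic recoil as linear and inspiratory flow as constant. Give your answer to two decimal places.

Elastic work ≈ ½ × (Pplat − PEEP) × Vt = 0.5 × (7 − 1) × 0.495 L = 0.5 × 6.0 × 0.495 = 1.485 L·cmH2O.
× 0.098 J/(L·cmH2O) → 0.1455 J.

0.15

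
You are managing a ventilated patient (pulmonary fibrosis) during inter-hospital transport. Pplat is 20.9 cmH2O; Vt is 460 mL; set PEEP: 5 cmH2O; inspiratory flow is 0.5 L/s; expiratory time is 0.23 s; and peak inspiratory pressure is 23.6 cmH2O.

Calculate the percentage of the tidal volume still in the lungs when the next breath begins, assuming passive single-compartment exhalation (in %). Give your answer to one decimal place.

22.9

R = (PIP − Pplat)/V̇ = (23.6 − 20.9) / 0.5 = 2.7/0.5 = 5.4 cmH2O·s/L.
C = Vt/(Pplat − PEEP) = 460.0 / (20.9 − 5) = 460.0/15.9 = 28.931 mL/cmH2O.
τ = R × C = 5.4 × 0.02893 L/cmH2O = 0.1562 s.
Fraction remaining at end-expiration = e^(−Te/τ) = e^(−0.23/0.1562) = 0.2294 → 22.94%.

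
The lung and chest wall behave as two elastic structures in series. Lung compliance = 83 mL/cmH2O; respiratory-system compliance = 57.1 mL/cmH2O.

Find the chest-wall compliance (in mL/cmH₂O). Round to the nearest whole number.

183

1/Ccw = 1/Crs − 1/CL.
1/Ccw = 1/57.1 − 1/83 = 0.005465.
Ccw = 182.98 mL/cmH2O.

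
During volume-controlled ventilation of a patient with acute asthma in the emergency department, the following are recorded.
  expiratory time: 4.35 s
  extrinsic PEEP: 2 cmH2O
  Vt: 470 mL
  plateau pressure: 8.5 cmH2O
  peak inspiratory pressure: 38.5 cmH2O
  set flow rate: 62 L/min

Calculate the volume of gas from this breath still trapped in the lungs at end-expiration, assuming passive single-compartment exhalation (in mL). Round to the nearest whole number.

Flow: 62 L/min ÷ 60 = 1.0333 L/s.
R = (PIP − Pplat)/V̇ = (38.5 − 8.5) / 1.0333 = 30.0/1.0333 = 29.033 cmH2O·s/L.
C = Vt/(Pplat − PEEP) = 470.0 / (8.5 − 2) = 470.0/6.5 = 72.308 mL/cmH2O.
τ = R × C = 29.033 × 0.07231 L/cmH2O = 2.099 s.
Fraction remaining = e^(−Te/τ) = e^(−4.35/2.099) = 0.1259.
Trapped volume = 470.0 × 0.1259 = 59.173 mL.

59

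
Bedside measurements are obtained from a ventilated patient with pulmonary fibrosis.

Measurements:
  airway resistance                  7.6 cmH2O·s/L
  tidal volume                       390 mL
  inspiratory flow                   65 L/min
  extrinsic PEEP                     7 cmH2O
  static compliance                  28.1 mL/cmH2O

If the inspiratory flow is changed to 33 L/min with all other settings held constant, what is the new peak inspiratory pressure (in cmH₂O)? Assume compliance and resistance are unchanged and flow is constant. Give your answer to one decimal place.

25.1

Flow: 65 L/min ÷ 60 = 1.0833 L/s.
New flow: 33 L/min ÷ 60 = 0.55 L/s.
PIP = Vt/C + R·V̇ + PEEP (constant-flow equation of motion).
Only the resistive term changes: ΔPIP = R × ΔV̇ = 7.6 × (0.55 − 1.0833) = 7.6 × -0.5333 = -4.053 cmH2O.
Original PIP = 390/28.1 + 7.6×1.0833 + 7 = 29.112 cmH2O; new PIP = 29.112 + (-4.053) = 25.059 cmH2O.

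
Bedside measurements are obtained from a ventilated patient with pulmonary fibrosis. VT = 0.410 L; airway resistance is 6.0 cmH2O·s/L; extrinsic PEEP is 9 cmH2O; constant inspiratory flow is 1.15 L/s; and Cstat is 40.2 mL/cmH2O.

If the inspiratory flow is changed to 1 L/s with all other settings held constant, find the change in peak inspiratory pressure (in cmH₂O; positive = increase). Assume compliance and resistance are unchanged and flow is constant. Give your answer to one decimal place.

PIP = Vt/C + R·V̇ + PEEP (constant-flow equation of motion).
Only the resistive term changes: ΔPIP = R × ΔV̇ = 6.0 × (1 − 1.15) = 6.0 × -0.15 = -0.9 cmH2O.

-0.9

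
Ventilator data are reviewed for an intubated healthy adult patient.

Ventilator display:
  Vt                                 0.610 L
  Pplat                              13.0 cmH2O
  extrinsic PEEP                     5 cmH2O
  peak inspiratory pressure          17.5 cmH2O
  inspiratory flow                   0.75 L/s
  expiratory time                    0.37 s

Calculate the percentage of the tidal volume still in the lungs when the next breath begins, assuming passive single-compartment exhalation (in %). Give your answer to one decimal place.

R = (PIP − Pplat)/V̇ = (17.5 − 13.0) / 0.75 = 4.5/0.75 = 6.0 cmH2O·s/L.
C = Vt/(Pplat − PEEP) = 610.0 / (13.0 − 5) = 610.0/8.0 = 76.25 mL/cmH2O.
τ = R × C = 6.0 × 0.07625 L/cmH2O = 0.4575 s.
Fraction remaining at end-expiration = e^(−Te/τ) = e^(−0.37/0.4575) = 0.4454 → 44.54%.

44.5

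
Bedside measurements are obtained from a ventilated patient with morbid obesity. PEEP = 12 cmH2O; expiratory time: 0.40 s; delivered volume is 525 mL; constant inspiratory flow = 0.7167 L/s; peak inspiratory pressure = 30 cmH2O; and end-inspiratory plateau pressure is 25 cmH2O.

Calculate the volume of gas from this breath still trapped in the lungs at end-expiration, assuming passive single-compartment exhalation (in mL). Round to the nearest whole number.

127

R = (PIP − Pplat)/V̇ = (30 − 25) / 0.7167 = 5.0/0.7167 = 6.976 cmH2O·s/L.
C = Vt/(Pplat − PEEP) = 525.0 / (25 − 12) = 525.0/13.0 = 40.385 mL/cmH2O.
τ = R × C = 6.976 × 0.04039 L/cmH2O = 0.2818 s.
Fraction remaining = e^(−Te/τ) = e^(−0.40/0.2818) = 0.2418.
Trapped volume = 525.0 × 0.2418 = 126.95 mL.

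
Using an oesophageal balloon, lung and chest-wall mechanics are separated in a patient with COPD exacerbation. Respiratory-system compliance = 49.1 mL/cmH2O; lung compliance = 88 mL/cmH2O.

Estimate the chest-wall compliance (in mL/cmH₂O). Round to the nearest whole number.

111

1/Ccw = 1/Crs − 1/CL.
1/Ccw = 1/49.1 − 1/88 = 0.009003.
Ccw = 111.07 mL/cmH2O.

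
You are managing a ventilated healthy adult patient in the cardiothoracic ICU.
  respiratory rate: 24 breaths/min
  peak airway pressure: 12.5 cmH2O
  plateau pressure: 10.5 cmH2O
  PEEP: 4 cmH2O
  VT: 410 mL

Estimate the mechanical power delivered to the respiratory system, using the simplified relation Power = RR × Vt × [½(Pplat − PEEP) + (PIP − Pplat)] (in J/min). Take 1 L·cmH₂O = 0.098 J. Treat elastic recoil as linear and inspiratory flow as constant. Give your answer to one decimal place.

Per-breath work = Vt × [½(Pplat−PEEP) + (PIP−Pplat)] = 0.410 × [0.5×6.5 + 2.0] = 0.410 × 5.25 = 2.153 L·cmH2O.
Power = 24 × 2.153 = 51.672 L·cmH2O/min.
× 0.098 J/(L·cmH2O) → 5.064 J/min.

5.1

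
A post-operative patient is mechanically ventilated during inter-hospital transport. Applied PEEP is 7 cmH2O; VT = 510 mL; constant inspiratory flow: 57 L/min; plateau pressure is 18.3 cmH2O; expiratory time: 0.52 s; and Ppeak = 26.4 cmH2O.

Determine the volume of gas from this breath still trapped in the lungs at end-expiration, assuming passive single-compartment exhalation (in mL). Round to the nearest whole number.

132

Flow: 57 L/min ÷ 60 = 0.95 L/s.
R = (PIP − Pplat)/V̇ = (26.4 − 18.3) / 0.95 = 8.1/0.95 = 8.526 cmH2O·s/L.
C = Vt/(Pplat − PEEP) = 510.0 / (18.3 − 7) = 510.0/11.3 = 45.133 mL/cmH2O.
τ = R × C = 8.526 × 0.04513 L/cmH2O = 0.3848 s.
Fraction remaining = e^(−Te/τ) = e^(−0.52/0.3848) = 0.2589.
Trapped volume = 510.0 × 0.2589 = 132.04 mL.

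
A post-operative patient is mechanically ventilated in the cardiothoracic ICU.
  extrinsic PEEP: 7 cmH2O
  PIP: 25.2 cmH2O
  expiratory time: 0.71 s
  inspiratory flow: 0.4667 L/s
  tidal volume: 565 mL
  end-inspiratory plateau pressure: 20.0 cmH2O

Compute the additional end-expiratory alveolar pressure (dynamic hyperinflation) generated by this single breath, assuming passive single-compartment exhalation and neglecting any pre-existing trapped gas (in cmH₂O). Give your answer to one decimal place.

3.0

R = (PIP − Pplat)/V̇ = (25.2 − 20.0) / 0.4667 = 5.2/0.4667 = 11.142 cmH2O·s/L.
C = Vt/(Pplat − PEEP) = 565.0 / (20.0 − 7) = 565.0/13.0 = 43.462 mL/cmH2O.
τ = R × C = 11.142 × 0.04346 L/cmH2O = 0.4842 s.
Fraction remaining = e^(−Te/τ) = e^(−0.71/0.4842) = 0.2308; trapped volume = 565.0 × 0.2308 = 130.4 mL.
Additional alveolar pressure from trapping ≈ V_trapped / C = 130.4 / 43.462 = 3.0 cmH2O.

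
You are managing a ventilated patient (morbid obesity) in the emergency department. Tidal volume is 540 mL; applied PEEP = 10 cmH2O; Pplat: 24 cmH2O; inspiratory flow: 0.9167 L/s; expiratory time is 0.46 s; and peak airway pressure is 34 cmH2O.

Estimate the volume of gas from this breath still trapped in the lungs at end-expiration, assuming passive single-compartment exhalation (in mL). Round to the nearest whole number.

R = (PIP − Pplat)/V̇ = (34 − 24) / 0.9167 = 10.0/0.9167 = 10.909 cmH2O·s/L.
C = Vt/(Pplat − PEEP) = 540.0 / (24 − 10) = 540.0/14.0 = 38.571 mL/cmH2O.
τ = R × C = 10.909 × 0.03857 L/cmH2O = 0.4208 s.
Fraction remaining = e^(−Te/τ) = e^(−0.46/0.4208) = 0.3352.
Trapped volume = 540.0 × 0.3352 = 181.01 mL.

181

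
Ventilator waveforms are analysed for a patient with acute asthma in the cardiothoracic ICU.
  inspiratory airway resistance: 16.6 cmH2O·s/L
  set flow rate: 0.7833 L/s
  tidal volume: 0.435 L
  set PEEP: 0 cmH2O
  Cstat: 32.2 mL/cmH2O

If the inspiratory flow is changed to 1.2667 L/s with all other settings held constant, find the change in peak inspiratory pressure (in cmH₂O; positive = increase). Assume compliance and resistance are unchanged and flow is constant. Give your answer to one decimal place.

8.0

PIP = Vt/C + R·V̇ + PEEP (constant-flow equation of motion).
Only the resistive term changes: ΔPIP = R × ΔV̇ = 16.6 × (1.2667 − 0.7833) = 16.6 × 0.4834 = 8.024 cmH2O.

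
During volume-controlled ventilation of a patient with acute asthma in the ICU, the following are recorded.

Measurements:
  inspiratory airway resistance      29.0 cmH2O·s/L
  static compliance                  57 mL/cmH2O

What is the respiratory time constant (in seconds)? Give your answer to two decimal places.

τ = R × C = 29.0 × 57 mL/cmH2O = 29.0 × 0.057 L/cmH2O = 1.653 s.

1.65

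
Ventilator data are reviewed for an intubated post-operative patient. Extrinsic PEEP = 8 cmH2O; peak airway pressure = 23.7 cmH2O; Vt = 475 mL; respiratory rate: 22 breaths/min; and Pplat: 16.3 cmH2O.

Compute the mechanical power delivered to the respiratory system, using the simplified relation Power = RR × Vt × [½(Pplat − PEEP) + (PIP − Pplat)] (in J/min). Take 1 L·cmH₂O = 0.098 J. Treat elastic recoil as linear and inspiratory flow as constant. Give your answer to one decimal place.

Per-breath work = Vt × [½(Pplat−PEEP) + (PIP−Pplat)] = 0.475 × [0.5×8.3 + 7.4] = 0.475 × 11.55 = 5.486 L·cmH2O.
Power = 22 × 5.486 = 120.69 L·cmH2O/min.
× 0.098 J/(L·cmH2O) → 11.828 J/min.

11.8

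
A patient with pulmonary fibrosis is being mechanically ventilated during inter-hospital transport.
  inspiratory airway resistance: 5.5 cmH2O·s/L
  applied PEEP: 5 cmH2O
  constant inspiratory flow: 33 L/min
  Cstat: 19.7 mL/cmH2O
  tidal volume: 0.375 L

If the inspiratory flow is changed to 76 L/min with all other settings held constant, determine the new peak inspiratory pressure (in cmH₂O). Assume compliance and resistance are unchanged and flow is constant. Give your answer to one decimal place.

31.0

Flow: 33 L/min ÷ 60 = 0.55 L/s.
New flow: 76 L/min ÷ 60 = 1.2667 L/s.
PIP = Vt/C + R·V̇ + PEEP (constant-flow equation of motion).
Only the resistive term changes: ΔPIP = R × ΔV̇ = 5.5 × (1.2667 − 0.55) = 5.5 × 0.7167 = 3.942 cmH2O.
Original PIP = 375/19.7 + 5.5×0.55 + 5 = 27.061 cmH2O; new PIP = 27.061 + (3.942) = 31.003 cmH2O.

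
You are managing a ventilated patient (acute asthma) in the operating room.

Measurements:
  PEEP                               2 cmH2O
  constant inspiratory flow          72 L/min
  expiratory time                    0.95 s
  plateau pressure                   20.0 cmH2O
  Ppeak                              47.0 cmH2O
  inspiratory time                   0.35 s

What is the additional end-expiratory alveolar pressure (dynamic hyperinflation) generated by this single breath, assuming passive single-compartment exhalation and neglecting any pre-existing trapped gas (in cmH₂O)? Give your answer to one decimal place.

2.9

Flow: 72 L/min ÷ 60 = 1.2 L/s.
Vt = flow × Ti = 1.2 L/s × 0.35 s × 1000 mL/L = 420.0 mL.
R = (PIP − Pplat)/V̇ = (47.0 − 20.0) / 1.2 = 27.0/1.2 = 22.5 cmH2O·s/L.
C = Vt/(Pplat − PEEP) = 420.0 / (20.0 − 2) = 420.0/18.0 = 23.333 mL/cmH2O.
τ = R × C = 22.5 × 0.02333 L/cmH2O = 0.5249 s.
Fraction remaining = e^(−Te/τ) = e^(−0.95/0.5249) = 0.1637; trapped volume = 420.0 × 0.1637 = 68.754 mL.
Additional alveolar pressure from trapping ≈ V_trapped / C = 68.754 / 23.333 = 2.947 cmH2O.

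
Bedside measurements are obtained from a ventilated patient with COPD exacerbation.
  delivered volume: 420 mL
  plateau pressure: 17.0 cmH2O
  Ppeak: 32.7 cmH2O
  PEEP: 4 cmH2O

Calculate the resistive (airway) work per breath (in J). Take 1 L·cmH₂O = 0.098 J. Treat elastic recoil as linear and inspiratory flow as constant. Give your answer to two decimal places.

With constant inspiratory flow the resistive pressure is constant at PIP − Pplat = 32.7 − 17.0 = 15.7 cmH2O, so resistive work = 15.7 × 0.420 = 6.594 L·cmH2O.
× 0.098 J/(L·cmH2O) → 0.6462 J.

0.65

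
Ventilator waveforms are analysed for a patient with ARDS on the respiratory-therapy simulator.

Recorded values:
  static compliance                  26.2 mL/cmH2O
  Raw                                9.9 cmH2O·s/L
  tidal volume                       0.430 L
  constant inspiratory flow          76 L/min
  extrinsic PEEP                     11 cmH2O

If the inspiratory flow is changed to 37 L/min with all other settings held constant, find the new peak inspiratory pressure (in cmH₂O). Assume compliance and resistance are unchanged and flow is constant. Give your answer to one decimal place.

33.5

Flow: 76 L/min ÷ 60 = 1.2667 L/s.
New flow: 37 L/min ÷ 60 = 0.6167 L/s.
PIP = Vt/C + R·V̇ + PEEP (constant-flow equation of motion).
Only the resistive term changes: ΔPIP = R × ΔV̇ = 9.9 × (0.6167 − 1.2667) = 9.9 × -0.65 = -6.435 cmH2O.
Original PIP = 430/26.2 + 9.9×1.2667 + 11 = 39.953 cmH2O; new PIP = 39.953 + (-6.435) = 33.518 cmH2O.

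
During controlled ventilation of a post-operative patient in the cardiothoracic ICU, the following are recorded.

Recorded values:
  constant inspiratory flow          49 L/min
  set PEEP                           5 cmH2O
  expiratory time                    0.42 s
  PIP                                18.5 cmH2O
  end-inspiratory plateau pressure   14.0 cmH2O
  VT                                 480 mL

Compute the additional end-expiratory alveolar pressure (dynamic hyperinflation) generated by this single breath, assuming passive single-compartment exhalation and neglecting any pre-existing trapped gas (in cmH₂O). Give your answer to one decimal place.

Flow: 49 L/min ÷ 60 = 0.8167 L/s.
R = (PIP − Pplat)/V̇ = (18.5 − 14.0) / 0.8167 = 4.5/0.8167 = 5.51 cmH2O·s/L.
C = Vt/(Pplat − PEEP) = 480.0 / (14.0 − 5) = 480.0/9.0 = 53.333 mL/cmH2O.
τ = R × C = 5.51 × 0.05333 L/cmH2O = 0.2938 s.
Fraction remaining = e^(−Te/τ) = e^(−0.42/0.2938) = 0.2394; trapped volume = 480.0 × 0.2394 = 114.91 mL.
Additional alveolar pressure from trapping ≈ V_trapped / C = 114.91 / 53.333 = 2.155 cmH2O.

2.2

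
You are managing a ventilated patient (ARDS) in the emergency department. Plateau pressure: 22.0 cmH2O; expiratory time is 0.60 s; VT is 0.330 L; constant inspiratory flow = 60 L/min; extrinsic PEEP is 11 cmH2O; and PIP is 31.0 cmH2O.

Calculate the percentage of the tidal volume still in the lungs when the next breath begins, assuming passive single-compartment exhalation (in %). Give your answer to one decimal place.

10.8

Flow: 60 L/min ÷ 60 = 1 L/s.
R = (PIP − Pplat)/V̇ = (31.0 − 22.0) / 1 = 9.0/1 = 9.0 cmH2O·s/L.
C = Vt/(Pplat − PEEP) = 330.0 / (22.0 − 11) = 330.0/11.0 = 30.0 mL/cmH2O.
τ = R × C = 9.0 × 0.03 L/cmH2O = 0.27 s.
Fraction remaining at end-expiration = e^(−Te/τ) = e^(−0.60/0.27) = 0.1084 → 10.84%.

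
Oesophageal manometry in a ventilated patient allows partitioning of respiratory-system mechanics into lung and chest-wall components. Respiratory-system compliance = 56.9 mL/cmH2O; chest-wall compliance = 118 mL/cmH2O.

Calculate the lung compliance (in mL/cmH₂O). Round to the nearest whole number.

1/CL = 1/Crs − 1/Ccw.
1/CL = 1/56.9 − 1/118 = 0.0091.
CL = 109.89 mL/cmH2O.

110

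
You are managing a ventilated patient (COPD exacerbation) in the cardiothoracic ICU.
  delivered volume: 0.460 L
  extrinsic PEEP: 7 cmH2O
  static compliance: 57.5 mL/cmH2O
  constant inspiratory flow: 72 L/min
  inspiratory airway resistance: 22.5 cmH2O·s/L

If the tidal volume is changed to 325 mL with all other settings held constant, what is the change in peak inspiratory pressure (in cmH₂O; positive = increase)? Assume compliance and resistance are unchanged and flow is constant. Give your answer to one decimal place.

-2.3

PIP = Vt/C + R·V̇ + PEEP (constant-flow equation of motion).
Only the elastic term changes: ΔPIP = ΔVt / C = (325 − 460) / 57.5 = -2.348 cmH2O.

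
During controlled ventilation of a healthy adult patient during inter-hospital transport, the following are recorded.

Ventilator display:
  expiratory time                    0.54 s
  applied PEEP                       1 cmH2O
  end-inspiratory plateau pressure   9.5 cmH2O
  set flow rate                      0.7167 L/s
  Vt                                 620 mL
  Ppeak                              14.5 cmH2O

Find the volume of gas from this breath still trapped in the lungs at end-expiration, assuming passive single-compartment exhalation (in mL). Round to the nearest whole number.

R = (PIP − Pplat)/V̇ = (14.5 − 9.5) / 0.7167 = 5.0/0.7167 = 6.976 cmH2O·s/L.
C = Vt/(Pplat − PEEP) = 620.0 / (9.5 − 1) = 620.0/8.5 = 72.941 mL/cmH2O.
τ = R × C = 6.976 × 0.07294 L/cmH2O = 0.5088 s.
Fraction remaining = e^(−Te/τ) = e^(−0.54/0.5088) = 0.346.
Trapped volume = 620.0 × 0.346 = 214.52 mL.

215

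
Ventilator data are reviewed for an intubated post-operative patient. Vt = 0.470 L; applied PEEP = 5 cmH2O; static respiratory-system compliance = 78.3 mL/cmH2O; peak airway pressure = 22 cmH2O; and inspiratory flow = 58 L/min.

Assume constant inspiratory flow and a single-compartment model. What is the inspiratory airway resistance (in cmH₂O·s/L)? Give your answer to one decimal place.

11.4

Flow: 58 L/min ÷ 60 = 0.9667 L/s.
Equation of motion (constant flow): PIP = Vt/C + R·V̇ + PEEP.
R·V̇ = PIP − Vt/C − PEEP = 22 − 470/78.3 − 5 = 22 − 6.003 − 5 = 10.997 cmH2O.
R = 10.997 / 0.9667 = 11.376 cmH2O·s/L.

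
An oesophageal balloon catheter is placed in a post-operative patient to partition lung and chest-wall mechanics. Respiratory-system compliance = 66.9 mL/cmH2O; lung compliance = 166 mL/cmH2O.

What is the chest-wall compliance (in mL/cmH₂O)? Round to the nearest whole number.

1/Ccw = 1/Crs − 1/CL.
1/Ccw = 1/66.9 − 1/166 = 0.008924.
Ccw = 112.06 mL/cmH2O.

112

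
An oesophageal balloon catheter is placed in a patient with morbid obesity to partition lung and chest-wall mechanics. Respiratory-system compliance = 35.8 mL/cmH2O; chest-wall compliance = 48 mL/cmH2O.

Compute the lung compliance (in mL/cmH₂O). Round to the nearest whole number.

1/CL = 1/Crs − 1/Ccw.
1/CL = 1/35.8 − 1/48 = 0.0071.
CL = 140.85 mL/cmH2O.

141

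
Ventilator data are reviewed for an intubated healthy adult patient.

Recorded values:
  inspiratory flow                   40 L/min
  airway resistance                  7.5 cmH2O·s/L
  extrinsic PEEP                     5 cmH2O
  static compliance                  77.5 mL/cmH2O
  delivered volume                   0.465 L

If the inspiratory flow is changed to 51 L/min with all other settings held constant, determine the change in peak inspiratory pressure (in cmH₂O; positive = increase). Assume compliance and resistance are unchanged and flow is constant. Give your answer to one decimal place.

Flow: 40 L/min ÷ 60 = 0.6667 L/s.
New flow: 51 L/min ÷ 60 = 0.85 L/s.
PIP = Vt/C + R·V̇ + PEEP (constant-flow equation of motion).
Only the resistive term changes: ΔPIP = R × ΔV̇ = 7.5 × (0.85 − 0.6667) = 7.5 × 0.1833 = 1.375 cmH2O.

1.4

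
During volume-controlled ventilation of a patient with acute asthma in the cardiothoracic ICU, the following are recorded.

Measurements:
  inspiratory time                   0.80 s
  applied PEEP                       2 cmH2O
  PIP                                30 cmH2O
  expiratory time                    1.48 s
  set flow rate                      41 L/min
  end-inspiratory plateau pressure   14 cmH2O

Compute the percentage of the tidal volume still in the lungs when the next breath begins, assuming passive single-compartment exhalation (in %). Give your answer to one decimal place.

25.0

Flow: 41 L/min ÷ 60 = 0.6833 L/s.
Vt = flow × Ti = 0.6833 L/s × 0.80 s × 1000 mL/L = 546.64 mL.
R = (PIP − Pplat)/V̇ = (30 − 14) / 0.6833 = 16.0/0.6833 = 23.416 cmH2O·s/L.
C = Vt/(Pplat − PEEP) = 546.64 / (14 − 2) = 546.64/12.0 = 45.553 mL/cmH2O.
τ = R × C = 23.416 × 0.04555 L/cmH2O = 1.067 s.
Fraction remaining at end-expiration = e^(−Te/τ) = e^(−1.48/1.067) = 0.2498 → 24.98%.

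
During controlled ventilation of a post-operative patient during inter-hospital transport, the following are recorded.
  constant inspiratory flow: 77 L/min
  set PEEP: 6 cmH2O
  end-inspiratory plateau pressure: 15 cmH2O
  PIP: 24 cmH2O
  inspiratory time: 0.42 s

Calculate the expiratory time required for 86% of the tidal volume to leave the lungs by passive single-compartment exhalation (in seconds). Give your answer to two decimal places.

0.83

Flow: 77 L/min ÷ 60 = 1.2833 L/s.
Vt = flow × Ti = 1.2833 L/s × 0.42 s × 1000 mL/L = 538.99 mL.
R = (PIP − Pplat)/V̇ = (24 − 15) / 1.2833 = 9.0/1.2833 = 7.013 cmH2O·s/L.
C = Vt/(Pplat − PEEP) = 538.99 / (15 − 6) = 538.99/9.0 = 59.888 mL/cmH2O.
τ = R × C = 7.013 × 0.05989 L/cmH2O = 0.42 s.
t = −τ·ln(1 − 0.86) = −0.42·ln(0.14) = 0.8258 s.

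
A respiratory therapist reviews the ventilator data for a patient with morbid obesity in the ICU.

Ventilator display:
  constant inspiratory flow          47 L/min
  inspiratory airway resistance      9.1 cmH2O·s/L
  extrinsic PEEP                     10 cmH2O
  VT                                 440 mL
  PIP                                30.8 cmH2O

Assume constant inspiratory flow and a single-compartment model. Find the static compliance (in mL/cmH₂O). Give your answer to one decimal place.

32.2

Flow: 47 L/min ÷ 60 = 0.7833 L/s.
Equation of motion (constant flow): PIP = Vt/C + R·V̇ + PEEP.
Vt/C = PIP − R·V̇ − PEEP = 30.8 − 9.1×0.7833 − 10 = 30.8 − 7.128 − 10 = 13.672 cmH2O.
C = Vt / 13.672 = 440 / 13.672 = 32.183 mL/cmH2O.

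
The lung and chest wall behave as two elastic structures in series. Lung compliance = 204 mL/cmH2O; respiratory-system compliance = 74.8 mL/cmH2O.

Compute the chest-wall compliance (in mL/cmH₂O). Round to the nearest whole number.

118

1/Ccw = 1/Crs − 1/CL.
1/Ccw = 1/74.8 − 1/204 = 0.008467.
Ccw = 118.11 mL/cmH2O.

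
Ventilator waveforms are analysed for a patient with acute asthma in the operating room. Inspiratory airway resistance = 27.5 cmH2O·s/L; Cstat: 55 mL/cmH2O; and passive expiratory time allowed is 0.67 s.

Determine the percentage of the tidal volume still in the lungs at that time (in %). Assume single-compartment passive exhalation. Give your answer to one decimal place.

64.2

τ = R × C = 27.5 × 55 mL/cmH2O = 27.5 × 0.055 L/cmH2O = 1.513 s.
Passive exhalation: V(t)/V₀ = e^(−t/τ) = e^(−0.67/1.513) = 0.6422.
Fraction remaining = 0.6422 → 64.22%.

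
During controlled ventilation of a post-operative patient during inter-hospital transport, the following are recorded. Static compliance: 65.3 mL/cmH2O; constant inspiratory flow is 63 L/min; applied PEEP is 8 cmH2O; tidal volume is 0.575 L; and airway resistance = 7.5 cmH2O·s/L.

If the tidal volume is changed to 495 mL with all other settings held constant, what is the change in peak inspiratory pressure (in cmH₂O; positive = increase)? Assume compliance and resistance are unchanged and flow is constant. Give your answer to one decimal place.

-1.2

PIP = Vt/C + R·V̇ + PEEP (constant-flow equation of motion).
Only the elastic term changes: ΔPIP = ΔVt / C = (495 − 575) / 65.3 = -1.225 cmH2O.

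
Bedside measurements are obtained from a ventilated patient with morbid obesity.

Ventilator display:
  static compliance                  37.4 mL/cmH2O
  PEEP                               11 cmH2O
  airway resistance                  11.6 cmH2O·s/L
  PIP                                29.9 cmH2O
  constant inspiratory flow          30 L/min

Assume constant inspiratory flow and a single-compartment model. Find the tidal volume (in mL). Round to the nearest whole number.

Flow: 30 L/min ÷ 60 = 0.5 L/s.
Equation of motion (constant flow): PIP = Vt/C + R·V̇ + PEEP.
Vt/C = PIP − R·V̇ − PEEP = 29.9 − 5.8 − 11 = 13.1 cmH2O.
Vt = C × 13.1 = 37.4 × 13.1 = 489.94 mL.

490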